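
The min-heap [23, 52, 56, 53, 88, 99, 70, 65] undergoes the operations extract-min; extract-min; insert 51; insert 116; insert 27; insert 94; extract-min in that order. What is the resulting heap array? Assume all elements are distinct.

[51, 65, 53, 70, 88, 99, 56, 116, 94]

extract-min → returns 23:
  remove root 23; move last element 65 to root → [65, 52, 56, 53, 88, 99, 70]
  65 vs smaller child 52 at index 1, swap → [52, 65, 56, 53, 88, 99, 70]
  65 vs smaller child 53 at index 3, swap → [52, 53, 56, 65, 88, 99, 70]
extract-min → returns 52:
  remove root 52; move last element 70 to root → [70, 53, 56, 65, 88, 99]
  70 vs smaller child 53 at index 1, swap → [53, 70, 56, 65, 88, 99]
  70 vs smaller child 65 at index 3, swap → [53, 65, 56, 70, 88, 99]
insert 51:
  append 51 at index 6 → [53, 65, 56, 70, 88, 99, 51]
  51 < parent 56 at index 2, swap → [53, 65, 51, 70, 88, 99, 56]
  51 < parent 53 at index 0, swap → [51, 65, 53, 70, 88, 99, 56]
insert 116:
  append 116 at index 7 → [51, 65, 53, 70, 88, 99, 56, 116] (no swap needed)
insert 27:
  append 27 at index 8 → [51, 65, 53, 70, 88, 99, 56, 116, 27]
  27 < parent 70 at index 3, swap → [51, 65, 53, 27, 88, 99, 56, 116, 70]
  27 < parent 65 at index 1, swap → [51, 27, 53, 65, 88, 99, 56, 116, 70]
  27 < parent 51 at index 0, swap → [27, 51, 53, 65, 88, 99, 56, 116, 70]
insert 94:
  append 94 at index 9 → [27, 51, 53, 65, 88, 99, 56, 116, 70, 94] (no swap needed)
extract-min → returns 27:
  remove root 27; move last element 94 to root → [94, 51, 53, 65, 88, 99, 56, 116, 70]
  94 vs smaller child 51 at index 1, swap → [51, 94, 53, 65, 88, 99, 56, 116, 70]
  94 vs smaller child 65 at index 3, swap → [51, 65, 53, 94, 88, 99, 56, 116, 70]
  94 vs smaller child 70 at index 8, swap → [51, 65, 53, 70, 88, 99, 56, 116, 94]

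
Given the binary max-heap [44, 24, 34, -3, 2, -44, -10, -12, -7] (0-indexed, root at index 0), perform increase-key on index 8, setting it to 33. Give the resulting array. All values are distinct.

[44, 33, 34, 24, 2, -44, -10, -12, -3]

set index 8 from -7 to 33 → [44, 24, 34, -3, 2, -44, -10, -12, 33]
33 > parent -3 at index 3, swap → [44, 24, 34, 33, 2, -44, -10, -12, -3]
33 > parent 24 at index 1, swap → [44, 33, 34, 24, 2, -44, -10, -12, -3]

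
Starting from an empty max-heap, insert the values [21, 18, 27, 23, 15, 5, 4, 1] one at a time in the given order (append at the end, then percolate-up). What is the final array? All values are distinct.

[27, 23, 21, 18, 15, 5, 4, 1]

Insert 21:
  append 21 at index 0 → [21] (no swap needed)
Insert 18:
  append 18 at index 1 → [21, 18] (no swap needed)
Insert 27:
  append 27 at index 2 → [21, 18, 27]
  27 > parent 21 at index 0, swap → [27, 18, 21]
Insert 23:
  append 23 at index 3 → [27, 18, 21, 23]
  23 > parent 18 at index 1, swap → [27, 23, 21, 18]
Insert 15:
  append 15 at index 4 → [27, 23, 21, 18, 15] (no swap needed)
Insert 5:
  append 5 at index 5 → [27, 23, 21, 18, 15, 5] (no swap needed)
Insert 4:
  append 4 at index 6 → [27, 23, 21, 18, 15, 5, 4] (no swap needed)
Insert 1:
  append 1 at index 7 → [27, 23, 21, 18, 15, 5, 4, 1] (no swap needed)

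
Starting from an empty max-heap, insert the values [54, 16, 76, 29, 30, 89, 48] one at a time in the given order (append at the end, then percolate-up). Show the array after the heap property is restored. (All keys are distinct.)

[89, 30, 76, 16, 29, 54, 48]

Insert 54:
  append 54 at index 0 → [54] (no swap needed)
Insert 16:
  append 16 at index 1 → [54, 16] (no swap needed)
Insert 76:
  append 76 at index 2 → [54, 16, 76]
  76 > parent 54 at index 0, swap → [76, 16, 54]
Insert 29:
  append 29 at index 3 → [76, 16, 54, 29]
  29 > parent 16 at index 1, swap → [76, 29, 54, 16]
Insert 30:
  append 30 at index 4 → [76, 29, 54, 16, 30]
  30 > parent 29 at index 1, swap → [76, 30, 54, 16, 29]
Insert 89:
  append 89 at index 5 → [76, 30, 54, 16, 29, 89]
  89 > parent 54 at index 2, swap → [76, 30, 89, 16, 29, 54]
  89 > parent 76 at index 0, swap → [89, 30, 76, 16, 29, 54]
Insert 48:
  append 48 at index 6 → [89, 30, 76, 16, 29, 54, 48] (no swap needed)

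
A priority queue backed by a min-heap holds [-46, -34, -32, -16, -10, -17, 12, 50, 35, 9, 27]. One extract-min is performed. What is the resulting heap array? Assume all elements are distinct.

[-34, -16, -32, 27, -10, -17, 12, 50, 35, 9]

remove root -46; move last element 27 to root → [27, -34, -32, -16, -10, -17, 12, 50, 35, 9]
27 vs smaller child -34 at index 1, swap → [-34, 27, -32, -16, -10, -17, 12, 50, 35, 9]
27 vs smaller child -16 at index 3, swap → [-34, -16, -32, 27, -10, -17, 12, 50, 35, 9]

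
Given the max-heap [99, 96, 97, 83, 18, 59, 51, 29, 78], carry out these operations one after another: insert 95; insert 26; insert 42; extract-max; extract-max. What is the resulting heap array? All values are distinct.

insert 95:
  append 95 at index 9 → [99, 96, 97, 83, 18, 59, 51, 29, 78, 95]
  95 > parent 18 at index 4, swap → [99, 96, 97, 83, 95, 59, 51, 29, 78, 18]
insert 26:
  append 26 at index 10 → [99, 96, 97, 83, 95, 59, 51, 29, 78, 18, 26] (no swap needed)
insert 42:
  append 42 at index 11 → [99, 96, 97, 83, 95, 59, 51, 29, 78, 18, 26, 42] (no swap needed)
extract-max → returns 99:
  remove root 99; move last element 42 to root → [42, 96, 97, 83, 95, 59, 51, 29, 78, 18, 26]
  42 vs larger child 97 at index 2, swap → [97, 96, 42, 83, 95, 59, 51, 29, 78, 18, 26]
  42 vs larger child 59 at index 5, swap → [97, 96, 59, 83, 95, 42, 51, 29, 78, 18, 26]
extract-max → returns 97:
  remove root 97; move last element 26 to root → [26, 96, 59, 83, 95, 42, 51, 29, 78, 18]
  26 vs larger child 96 at index 1, swap → [96, 26, 59, 83, 95, 42, 51, 29, 78, 18]
  26 vs larger child 95 at index 4, swap → [96, 95, 59, 83, 26, 42, 51, 29, 78, 18]

[96, 95, 59, 83, 26, 42, 51, 29, 78, 18]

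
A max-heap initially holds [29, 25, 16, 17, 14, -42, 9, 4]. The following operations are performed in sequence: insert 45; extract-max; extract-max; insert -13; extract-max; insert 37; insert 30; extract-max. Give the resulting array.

insert 45:
  append 45 at index 8 → [29, 25, 16, 17, 14, -42, 9, 4, 45]
  45 > parent 17 at index 3, swap → [29, 25, 16, 45, 14, -42, 9, 4, 17]
  45 > parent 25 at index 1, swap → [29, 45, 16, 25, 14, -42, 9, 4, 17]
  45 > parent 29 at index 0, swap → [45, 29, 16, 25, 14, -42, 9, 4, 17]
extract-max → returns 45:
  remove root 45; move last element 17 to root → [17, 29, 16, 25, 14, -42, 9, 4]
  17 vs larger child 29 at index 1, swap → [29, 17, 16, 25, 14, -42, 9, 4]
  17 vs larger child 25 at index 3, swap → [29, 25, 16, 17, 14, -42, 9, 4]
extract-max → returns 29:
  remove root 29; move last element 4 to root → [4, 25, 16, 17, 14, -42, 9]
  4 vs larger child 25 at index 1, swap → [25, 4, 16, 17, 14, -42, 9]
  4 vs larger child 17 at index 3, swap → [25, 17, 16, 4, 14, -42, 9]
insert -13:
  append -13 at index 7 → [25, 17, 16, 4, 14, -42, 9, -13] (no swap needed)
extract-max → returns 25:
  remove root 25; move last element -13 to root → [-13, 17, 16, 4, 14, -42, 9]
  -13 vs larger child 17 at index 1, swap → [17, -13, 16, 4, 14, -42, 9]
  -13 vs larger child 14 at index 4, swap → [17, 14, 16, 4, -13, -42, 9]
insert 37:
  append 37 at index 7 → [17, 14, 16, 4, -13, -42, 9, 37]
  37 > parent 4 at index 3, swap → [17, 14, 16, 37, -13, -42, 9, 4]
  37 > parent 14 at index 1, swap → [17, 37, 16, 14, -13, -42, 9, 4]
  37 > parent 17 at index 0, swap → [37, 17, 16, 14, -13, -42, 9, 4]
insert 30:
  append 30 at index 8 → [37, 17, 16, 14, -13, -42, 9, 4, 30]
  30 > parent 14 at index 3, swap → [37, 17, 16, 30, -13, -42, 9, 4, 14]
  30 > parent 17 at index 1, swap → [37, 30, 16, 17, -13, -42, 9, 4, 14]
extract-max → returns 37:
  remove root 37; move last element 14 to root → [14, 30, 16, 17, -13, -42, 9, 4]
  14 vs larger child 30 at index 1, swap → [30, 14, 16, 17, -13, -42, 9, 4]
  14 vs larger child 17 at index 3, swap → [30, 17, 16, 14, -13, -42, 9, 4]

[30, 17, 16, 14, -13, -42, 9, 4]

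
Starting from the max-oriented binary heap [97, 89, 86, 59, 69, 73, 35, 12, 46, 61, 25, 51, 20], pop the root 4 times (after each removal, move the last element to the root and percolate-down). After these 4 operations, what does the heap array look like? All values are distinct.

[69, 61, 51, 59, 20, 25, 35, 12, 46]

extract-max #1 returns 97:
  remove root 97; move last element 20 to root → [20, 89, 86, 59, 69, 73, 35, 12, 46, 61, 25, 51]
  20 vs larger child 89 at index 1, swap → [89, 20, 86, 59, 69, 73, 35, 12, 46, 61, 25, 51]
  20 vs larger child 69 at index 4, swap → [89, 69, 86, 59, 20, 73, 35, 12, 46, 61, 25, 51]
  20 vs larger child 61 at index 9, swap → [89, 69, 86, 59, 61, 73, 35, 12, 46, 20, 25, 51]
extract-max #2 returns 89:
  remove root 89; move last element 51 to root → [51, 69, 86, 59, 61, 73, 35, 12, 46, 20, 25]
  51 vs larger child 86 at index 2, swap → [86, 69, 51, 59, 61, 73, 35, 12, 46, 20, 25]
  51 vs larger child 73 at index 5, swap → [86, 69, 73, 59, 61, 51, 35, 12, 46, 20, 25]
extract-max #3 returns 86:
  remove root 86; move last element 25 to root → [25, 69, 73, 59, 61, 51, 35, 12, 46, 20]
  25 vs larger child 73 at index 2, swap → [73, 69, 25, 59, 61, 51, 35, 12, 46, 20]
  25 vs larger child 51 at index 5, swap → [73, 69, 51, 59, 61, 25, 35, 12, 46, 20]
extract-max #4 returns 73:
  remove root 73; move last element 20 to root → [20, 69, 51, 59, 61, 25, 35, 12, 46]
  20 vs larger child 69 at index 1, swap → [69, 20, 51, 59, 61, 25, 35, 12, 46]
  20 vs larger child 61 at index 4, swap → [69, 61, 51, 59, 20, 25, 35, 12, 46]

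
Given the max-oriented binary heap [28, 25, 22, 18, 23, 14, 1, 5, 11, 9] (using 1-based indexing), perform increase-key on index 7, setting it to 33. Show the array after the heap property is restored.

[33, 25, 28, 18, 23, 14, 22, 5, 11, 9]

set index 7 from 1 to 33 → [28, 25, 22, 18, 23, 14, 33, 5, 11, 9]
33 > parent 22 at index 3, swap → [28, 25, 33, 18, 23, 14, 22, 5, 11, 9]
33 > parent 28 at index 1, swap → [33, 25, 28, 18, 23, 14, 22, 5, 11, 9]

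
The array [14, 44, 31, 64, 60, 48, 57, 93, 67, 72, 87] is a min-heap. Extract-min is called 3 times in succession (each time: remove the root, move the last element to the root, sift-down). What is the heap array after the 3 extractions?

[48, 60, 57, 64, 72, 87, 67, 93]

extract-min #1 returns 14:
  remove root 14; move last element 87 to root → [87, 44, 31, 64, 60, 48, 57, 93, 67, 72]
  87 vs smaller child 31 at index 2, swap → [31, 44, 87, 64, 60, 48, 57, 93, 67, 72]
  87 vs smaller child 48 at index 5, swap → [31, 44, 48, 64, 60, 87, 57, 93, 67, 72]
extract-min #2 returns 31:
  remove root 31; move last element 72 to root → [72, 44, 48, 64, 60, 87, 57, 93, 67]
  72 vs smaller child 44 at index 1, swap → [44, 72, 48, 64, 60, 87, 57, 93, 67]
  72 vs smaller child 60 at index 4, swap → [44, 60, 48, 64, 72, 87, 57, 93, 67]
extract-min #3 returns 44:
  remove root 44; move last element 67 to root → [67, 60, 48, 64, 72, 87, 57, 93]
  67 vs smaller child 48 at index 2, swap → [48, 60, 67, 64, 72, 87, 57, 93]
  67 vs smaller child 57 at index 6, swap → [48, 60, 57, 64, 72, 87, 67, 93]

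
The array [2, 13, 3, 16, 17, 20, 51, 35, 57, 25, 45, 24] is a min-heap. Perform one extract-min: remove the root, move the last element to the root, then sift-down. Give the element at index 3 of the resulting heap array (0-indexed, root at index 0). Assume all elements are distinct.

16

remove root 2; move last element 24 to root → [24, 13, 3, 16, 17, 20, 51, 35, 57, 25, 45]
24 vs smaller child 3 at index 2, swap → [3, 13, 24, 16, 17, 20, 51, 35, 57, 25, 45]
24 vs smaller child 20 at index 5, swap → [3, 13, 20, 16, 17, 24, 51, 35, 57, 25, 45]
resulting array: [3, 13, 20, 16, 17, 24, 51, 35, 57, 25, 45]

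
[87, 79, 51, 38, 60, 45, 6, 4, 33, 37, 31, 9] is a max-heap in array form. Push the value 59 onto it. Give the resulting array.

append 59 at index 12 → [87, 79, 51, 38, 60, 45, 6, 4, 33, 37, 31, 9, 59]
59 > parent 45 at index 5, swap → [87, 79, 51, 38, 60, 59, 6, 4, 33, 37, 31, 9, 45]
59 > parent 51 at index 2, swap → [87, 79, 59, 38, 60, 51, 6, 4, 33, 37, 31, 9, 45]

[87, 79, 59, 38, 60, 51, 6, 4, 33, 37, 31, 9, 45]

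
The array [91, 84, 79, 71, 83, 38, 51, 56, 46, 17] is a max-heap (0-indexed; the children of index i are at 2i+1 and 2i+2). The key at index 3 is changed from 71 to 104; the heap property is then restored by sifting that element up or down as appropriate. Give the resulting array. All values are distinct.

set index 3 from 71 to 104 → [91, 84, 79, 104, 83, 38, 51, 56, 46, 17]
104 > parent 84 at index 1, swap → [91, 104, 79, 84, 83, 38, 51, 56, 46, 17]
104 > parent 91 at index 0, swap → [104, 91, 79, 84, 83, 38, 51, 56, 46, 17]

[104, 91, 79, 84, 83, 38, 51, 56, 46, 17]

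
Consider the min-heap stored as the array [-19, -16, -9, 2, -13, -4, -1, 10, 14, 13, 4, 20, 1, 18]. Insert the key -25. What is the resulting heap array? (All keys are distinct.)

[-25, -16, -19, 2, -13, -4, -9, 10, 14, 13, 4, 20, 1, 18, -1]

append -25 at index 14 → [-19, -16, -9, 2, -13, -4, -1, 10, 14, 13, 4, 20, 1, 18, -25]
-25 < parent -1 at index 6, swap → [-19, -16, -9, 2, -13, -4, -25, 10, 14, 13, 4, 20, 1, 18, -1]
-25 < parent -9 at index 2, swap → [-19, -16, -25, 2, -13, -4, -9, 10, 14, 13, 4, 20, 1, 18, -1]
-25 < parent -19 at index 0, swap → [-25, -16, -19, 2, -13, -4, -9, 10, 14, 13, 4, 20, 1, 18, -1]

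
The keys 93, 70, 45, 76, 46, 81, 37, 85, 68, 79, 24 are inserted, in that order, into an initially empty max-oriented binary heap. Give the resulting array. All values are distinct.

Insert 93:
  append 93 at index 0 → [93] (no swap needed)
Insert 70:
  append 70 at index 1 → [93, 70] (no swap needed)
Insert 45:
  append 45 at index 2 → [93, 70, 45] (no swap needed)
Insert 76:
  append 76 at index 3 → [93, 70, 45, 76]
  76 > parent 70 at index 1, swap → [93, 76, 45, 70]
Insert 46:
  append 46 at index 4 → [93, 76, 45, 70, 46] (no swap needed)
Insert 81:
  append 81 at index 5 → [93, 76, 45, 70, 46, 81]
  81 > parent 45 at index 2, swap → [93, 76, 81, 70, 46, 45]
Insert 37:
  append 37 at index 6 → [93, 76, 81, 70, 46, 45, 37] (no swap needed)
Insert 85:
  append 85 at index 7 → [93, 76, 81, 70, 46, 45, 37, 85]
  85 > parent 70 at index 3, swap → [93, 76, 81, 85, 46, 45, 37, 70]
  85 > parent 76 at index 1, swap → [93, 85, 81, 76, 46, 45, 37, 70]
Insert 68:
  append 68 at index 8 → [93, 85, 81, 76, 46, 45, 37, 70, 68] (no swap needed)
Insert 79:
  append 79 at index 9 → [93, 85, 81, 76, 46, 45, 37, 70, 68, 79]
  79 > parent 46 at index 4, swap → [93, 85, 81, 76, 79, 45, 37, 70, 68, 46]
Insert 24:
  append 24 at index 10 → [93, 85, 81, 76, 79, 45, 37, 70, 68, 46, 24] (no swap needed)

[93, 85, 81, 76, 79, 45, 37, 70, 68, 46, 24]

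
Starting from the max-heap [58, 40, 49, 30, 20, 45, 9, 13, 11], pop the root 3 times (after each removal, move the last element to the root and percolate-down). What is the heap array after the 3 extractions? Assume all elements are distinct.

[40, 30, 13, 9, 20, 11]

extract-max #1 returns 58:
  remove root 58; move last element 11 to root → [11, 40, 49, 30, 20, 45, 9, 13]
  11 vs larger child 49 at index 2, swap → [49, 40, 11, 30, 20, 45, 9, 13]
  11 vs larger child 45 at index 5, swap → [49, 40, 45, 30, 20, 11, 9, 13]
extract-max #2 returns 49:
  remove root 49; move last element 13 to root → [13, 40, 45, 30, 20, 11, 9]
  13 vs larger child 45 at index 2, swap → [45, 40, 13, 30, 20, 11, 9]
extract-max #3 returns 45:
  remove root 45; move last element 9 to root → [9, 40, 13, 30, 20, 11]
  9 vs larger child 40 at index 1, swap → [40, 9, 13, 30, 20, 11]
  9 vs larger child 30 at index 3, swap → [40, 30, 13, 9, 20, 11]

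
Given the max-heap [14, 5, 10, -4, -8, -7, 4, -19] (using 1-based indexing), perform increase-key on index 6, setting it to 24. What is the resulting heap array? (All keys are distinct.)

set index 6 from -7 to 24 → [14, 5, 10, -4, -8, 24, 4, -19]
24 > parent 10 at index 3, swap → [14, 5, 24, -4, -8, 10, 4, -19]
24 > parent 14 at index 1, swap → [24, 5, 14, -4, -8, 10, 4, -19]

[24, 5, 14, -4, -8, 10, 4, -19]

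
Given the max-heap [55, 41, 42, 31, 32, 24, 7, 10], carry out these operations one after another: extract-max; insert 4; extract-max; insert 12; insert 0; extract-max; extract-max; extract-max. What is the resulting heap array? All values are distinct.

extract-max → returns 55:
  remove root 55; move last element 10 to root → [10, 41, 42, 31, 32, 24, 7]
  10 vs larger child 42 at index 2, swap → [42, 41, 10, 31, 32, 24, 7]
  10 vs larger child 24 at index 5, swap → [42, 41, 24, 31, 32, 10, 7]
insert 4:
  append 4 at index 7 → [42, 41, 24, 31, 32, 10, 7, 4] (no swap needed)
extract-max → returns 42:
  remove root 42; move last element 4 to root → [4, 41, 24, 31, 32, 10, 7]
  4 vs larger child 41 at index 1, swap → [41, 4, 24, 31, 32, 10, 7]
  4 vs larger child 32 at index 4, swap → [41, 32, 24, 31, 4, 10, 7]
insert 12:
  append 12 at index 7 → [41, 32, 24, 31, 4, 10, 7, 12] (no swap needed)
insert 0:
  append 0 at index 8 → [41, 32, 24, 31, 4, 10, 7, 12, 0] (no swap needed)
extract-max → returns 41:
  remove root 41; move last element 0 to root → [0, 32, 24, 31, 4, 10, 7, 12]
  0 vs larger child 32 at index 1, swap → [32, 0, 24, 31, 4, 10, 7, 12]
  0 vs larger child 31 at index 3, swap → [32, 31, 24, 0, 4, 10, 7, 12]
  0 vs only child 12 at index 7, swap → [32, 31, 24, 12, 4, 10, 7, 0]
extract-max → returns 32:
  remove root 32; move last element 0 to root → [0, 31, 24, 12, 4, 10, 7]
  0 vs larger child 31 at index 1, swap → [31, 0, 24, 12, 4, 10, 7]
  0 vs larger child 12 at index 3, swap → [31, 12, 24, 0, 4, 10, 7]
extract-max → returns 31:
  remove root 31; move last element 7 to root → [7, 12, 24, 0, 4, 10]
  7 vs larger child 24 at index 2, swap → [24, 12, 7, 0, 4, 10]
  7 vs only child 10 at index 5, swap → [24, 12, 10, 0, 4, 7]

[24, 12, 10, 0, 4, 7]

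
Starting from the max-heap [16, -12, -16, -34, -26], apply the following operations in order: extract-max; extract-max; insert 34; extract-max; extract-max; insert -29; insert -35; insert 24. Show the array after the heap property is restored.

[24, -26, -29, -35, -34]

extract-max → returns 16:
  remove root 16; move last element -26 to root → [-26, -12, -16, -34]
  -26 vs larger child -12 at index 1, swap → [-12, -26, -16, -34]
extract-max → returns -12:
  remove root -12; move last element -34 to root → [-34, -26, -16]
  -34 vs larger child -16 at index 2, swap → [-16, -26, -34]
insert 34:
  append 34 at index 3 → [-16, -26, -34, 34]
  34 > parent -26 at index 1, swap → [-16, 34, -34, -26]
  34 > parent -16 at index 0, swap → [34, -16, -34, -26]
extract-max → returns 34:
  remove root 34; move last element -26 to root → [-26, -16, -34]
  -26 vs larger child -16 at index 1, swap → [-16, -26, -34]
extract-max → returns -16:
  remove root -16; move last element -34 to root → [-34, -26]
  -34 vs only child -26 at index 1, swap → [-26, -34]
insert -29:
  append -29 at index 2 → [-26, -34, -29] (no swap needed)
insert -35:
  append -35 at index 3 → [-26, -34, -29, -35] (no swap needed)
insert 24:
  append 24 at index 4 → [-26, -34, -29, -35, 24]
  24 > parent -34 at index 1, swap → [-26, 24, -29, -35, -34]
  24 > parent -26 at index 0, swap → [24, -26, -29, -35, -34]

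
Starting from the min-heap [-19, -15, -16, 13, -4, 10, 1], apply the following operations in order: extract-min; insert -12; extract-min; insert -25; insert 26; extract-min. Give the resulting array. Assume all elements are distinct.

extract-min → returns -19:
  remove root -19; move last element 1 to root → [1, -15, -16, 13, -4, 10]
  1 vs smaller child -16 at index 2, swap → [-16, -15, 1, 13, -4, 10]
insert -12:
  append -12 at index 6 → [-16, -15, 1, 13, -4, 10, -12]
  -12 < parent 1 at index 2, swap → [-16, -15, -12, 13, -4, 10, 1]
extract-min → returns -16:
  remove root -16; move last element 1 to root → [1, -15, -12, 13, -4, 10]
  1 vs smaller child -15 at index 1, swap → [-15, 1, -12, 13, -4, 10]
  1 vs smaller child -4 at index 4, swap → [-15, -4, -12, 13, 1, 10]
insert -25:
  append -25 at index 6 → [-15, -4, -12, 13, 1, 10, -25]
  -25 < parent -12 at index 2, swap → [-15, -4, -25, 13, 1, 10, -12]
  -25 < parent -15 at index 0, swap → [-25, -4, -15, 13, 1, 10, -12]
insert 26:
  append 26 at index 7 → [-25, -4, -15, 13, 1, 10, -12, 26] (no swap needed)
extract-min → returns -25:
  remove root -25; move last element 26 to root → [26, -4, -15, 13, 1, 10, -12]
  26 vs smaller child -15 at index 2, swap → [-15, -4, 26, 13, 1, 10, -12]
  26 vs smaller child -12 at index 6, swap → [-15, -4, -12, 13, 1, 10, 26]

[-15, -4, -12, 13, 1, 10, 26]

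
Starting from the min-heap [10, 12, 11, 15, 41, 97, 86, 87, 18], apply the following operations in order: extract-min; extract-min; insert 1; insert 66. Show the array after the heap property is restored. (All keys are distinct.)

extract-min → returns 10:
  remove root 10; move last element 18 to root → [18, 12, 11, 15, 41, 97, 86, 87]
  18 vs smaller child 11 at index 2, swap → [11, 12, 18, 15, 41, 97, 86, 87]
extract-min → returns 11:
  remove root 11; move last element 87 to root → [87, 12, 18, 15, 41, 97, 86]
  87 vs smaller child 12 at index 1, swap → [12, 87, 18, 15, 41, 97, 86]
  87 vs smaller child 15 at index 3, swap → [12, 15, 18, 87, 41, 97, 86]
insert 1:
  append 1 at index 7 → [12, 15, 18, 87, 41, 97, 86, 1]
  1 < parent 87 at index 3, swap → [12, 15, 18, 1, 41, 97, 86, 87]
  1 < parent 15 at index 1, swap → [12, 1, 18, 15, 41, 97, 86, 87]
  1 < parent 12 at index 0, swap → [1, 12, 18, 15, 41, 97, 86, 87]
insert 66:
  append 66 at index 8 → [1, 12, 18, 15, 41, 97, 86, 87, 66] (no swap needed)

[1, 12, 18, 15, 41, 97, 86, 87, 66]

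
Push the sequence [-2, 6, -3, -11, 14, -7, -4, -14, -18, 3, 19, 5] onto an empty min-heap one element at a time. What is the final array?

Insert -2:
  append -2 at index 0 → [-2] (no swap needed)
Insert 6:
  append 6 at index 1 → [-2, 6] (no swap needed)
Insert -3:
  append -3 at index 2 → [-2, 6, -3]
  -3 < parent -2 at index 0, swap → [-3, 6, -2]
Insert -11:
  append -11 at index 3 → [-3, 6, -2, -11]
  -11 < parent 6 at index 1, swap → [-3, -11, -2, 6]
  -11 < parent -3 at index 0, swap → [-11, -3, -2, 6]
Insert 14:
  append 14 at index 4 → [-11, -3, -2, 6, 14] (no swap needed)
Insert -7:
  append -7 at index 5 → [-11, -3, -2, 6, 14, -7]
  -7 < parent -2 at index 2, swap → [-11, -3, -7, 6, 14, -2]
Insert -4:
  append -4 at index 6 → [-11, -3, -7, 6, 14, -2, -4] (no swap needed)
Insert -14:
  append -14 at index 7 → [-11, -3, -7, 6, 14, -2, -4, -14]
  -14 < parent 6 at index 3, swap → [-11, -3, -7, -14, 14, -2, -4, 6]
  -14 < parent -3 at index 1, swap → [-11, -14, -7, -3, 14, -2, -4, 6]
  -14 < parent -11 at index 0, swap → [-14, -11, -7, -3, 14, -2, -4, 6]
Insert -18:
  append -18 at index 8 → [-14, -11, -7, -3, 14, -2, -4, 6, -18]
  -18 < parent -3 at index 3, swap → [-14, -11, -7, -18, 14, -2, -4, 6, -3]
  -18 < parent -11 at index 1, swap → [-14, -18, -7, -11, 14, -2, -4, 6, -3]
  -18 < parent -14 at index 0, swap → [-18, -14, -7, -11, 14, -2, -4, 6, -3]
Insert 3:
  append 3 at index 9 → [-18, -14, -7, -11, 14, -2, -4, 6, -3, 3]
  3 < parent 14 at index 4, swap → [-18, -14, -7, -11, 3, -2, -4, 6, -3, 14]
Insert 19:
  append 19 at index 10 → [-18, -14, -7, -11, 3, -2, -4, 6, -3, 14, 19] (no swap needed)
Insert 5:
  append 5 at index 11 → [-18, -14, -7, -11, 3, -2, -4, 6, -3, 14, 19, 5] (no swap needed)

[-18, -14, -7, -11, 3, -2, -4, 6, -3, 14, 19, 5]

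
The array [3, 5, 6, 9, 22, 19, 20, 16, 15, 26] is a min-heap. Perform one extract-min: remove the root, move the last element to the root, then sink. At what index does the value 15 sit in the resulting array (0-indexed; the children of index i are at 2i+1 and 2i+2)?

3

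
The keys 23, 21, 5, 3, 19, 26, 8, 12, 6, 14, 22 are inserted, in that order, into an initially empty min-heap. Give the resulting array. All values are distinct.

[3, 5, 8, 6, 14, 26, 21, 23, 12, 19, 22]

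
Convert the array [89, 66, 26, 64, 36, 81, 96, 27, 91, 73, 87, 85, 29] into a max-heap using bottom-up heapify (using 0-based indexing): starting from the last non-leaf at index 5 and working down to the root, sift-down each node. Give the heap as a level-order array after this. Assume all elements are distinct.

sift down from index 5:
  81 vs larger child 85 at index 11, swap → [89, 66, 26, 64, 36, 85, 96, 27, 91, 73, 87, 81, 29]
sift down from index 4:
  36 vs larger child 87 at index 10, swap → [89, 66, 26, 64, 87, 85, 96, 27, 91, 73, 36, 81, 29]
sift down from index 3:
  64 vs larger child 91 at index 8, swap → [89, 66, 26, 91, 87, 85, 96, 27, 64, 73, 36, 81, 29]
sift down from index 2:
  26 vs larger child 96 at index 6, swap → [89, 66, 96, 91, 87, 85, 26, 27, 64, 73, 36, 81, 29]
sift down from index 1:
  66 vs larger child 91 at index 3, swap → [89, 91, 96, 66, 87, 85, 26, 27, 64, 73, 36, 81, 29]
sift down from index 0:
  89 vs larger child 96 at index 2, swap → [96, 91, 89, 66, 87, 85, 26, 27, 64, 73, 36, 81, 29]

[96, 91, 89, 66, 87, 85, 26, 27, 64, 73, 36, 81, 29]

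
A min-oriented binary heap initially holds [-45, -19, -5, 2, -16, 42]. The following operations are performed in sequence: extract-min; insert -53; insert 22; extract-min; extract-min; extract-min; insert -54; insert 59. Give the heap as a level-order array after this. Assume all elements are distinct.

[-54, -5, 42, 22, 2, 59]

extract-min → returns -45:
  remove root -45; move last element 42 to root → [42, -19, -5, 2, -16]
  42 vs smaller child -19 at index 1, swap → [-19, 42, -5, 2, -16]
  42 vs smaller child -16 at index 4, swap → [-19, -16, -5, 2, 42]
insert -53:
  append -53 at index 5 → [-19, -16, -5, 2, 42, -53]
  -53 < parent -5 at index 2, swap → [-19, -16, -53, 2, 42, -5]
  -53 < parent -19 at index 0, swap → [-53, -16, -19, 2, 42, -5]
insert 22:
  append 22 at index 6 → [-53, -16, -19, 2, 42, -5, 22] (no swap needed)
extract-min → returns -53:
  remove root -53; move last element 22 to root → [22, -16, -19, 2, 42, -5]
  22 vs smaller child -19 at index 2, swap → [-19, -16, 22, 2, 42, -5]
  22 vs only child -5 at index 5, swap → [-19, -16, -5, 2, 42, 22]
extract-min → returns -19:
  remove root -19; move last element 22 to root → [22, -16, -5, 2, 42]
  22 vs smaller child -16 at index 1, swap → [-16, 22, -5, 2, 42]
  22 vs smaller child 2 at index 3, swap → [-16, 2, -5, 22, 42]
extract-min → returns -16:
  remove root -16; move last element 42 to root → [42, 2, -5, 22]
  42 vs smaller child -5 at index 2, swap → [-5, 2, 42, 22]
insert -54:
  append -54 at index 4 → [-5, 2, 42, 22, -54]
  -54 < parent 2 at index 1, swap → [-5, -54, 42, 22, 2]
  -54 < parent -5 at index 0, swap → [-54, -5, 42, 22, 2]
insert 59:
  append 59 at index 5 → [-54, -5, 42, 22, 2, 59] (no swap needed)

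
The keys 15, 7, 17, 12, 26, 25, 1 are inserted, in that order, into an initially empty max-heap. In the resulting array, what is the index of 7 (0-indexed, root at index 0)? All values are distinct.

Insert 15:
  append 15 at index 0 → [15] (no swap needed)
Insert 7:
  append 7 at index 1 → [15, 7] (no swap needed)
Insert 17:
  append 17 at index 2 → [15, 7, 17]
  17 > parent 15 at index 0, swap → [17, 7, 15]
Insert 12:
  append 12 at index 3 → [17, 7, 15, 12]
  12 > parent 7 at index 1, swap → [17, 12, 15, 7]
Insert 26:
  append 26 at index 4 → [17, 12, 15, 7, 26]
  26 > parent 12 at index 1, swap → [17, 26, 15, 7, 12]
  26 > parent 17 at index 0, swap → [26, 17, 15, 7, 12]
Insert 25:
  append 25 at index 5 → [26, 17, 15, 7, 12, 25]
  25 > parent 15 at index 2, swap → [26, 17, 25, 7, 12, 15]
Insert 1:
  append 1 at index 6 → [26, 17, 25, 7, 12, 15, 1] (no swap needed)
resulting array: [26, 17, 25, 7, 12, 15, 1]

3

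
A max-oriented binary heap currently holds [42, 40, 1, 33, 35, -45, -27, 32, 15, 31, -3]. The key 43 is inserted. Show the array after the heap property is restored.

[43, 40, 42, 33, 35, 1, -27, 32, 15, 31, -3, -45]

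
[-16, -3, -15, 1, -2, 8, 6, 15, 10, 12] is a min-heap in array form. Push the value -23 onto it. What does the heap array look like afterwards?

append -23 at index 10 → [-16, -3, -15, 1, -2, 8, 6, 15, 10, 12, -23]
-23 < parent -2 at index 4, swap → [-16, -3, -15, 1, -23, 8, 6, 15, 10, 12, -2]
-23 < parent -3 at index 1, swap → [-16, -23, -15, 1, -3, 8, 6, 15, 10, 12, -2]
-23 < parent -16 at index 0, swap → [-23, -16, -15, 1, -3, 8, 6, 15, 10, 12, -2]

[-23, -16, -15, 1, -3, 8, 6, 15, 10, 12, -2]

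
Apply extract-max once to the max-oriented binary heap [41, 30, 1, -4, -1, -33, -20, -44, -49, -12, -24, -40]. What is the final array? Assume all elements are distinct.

[30, -1, 1, -4, -12, -33, -20, -44, -49, -40, -24]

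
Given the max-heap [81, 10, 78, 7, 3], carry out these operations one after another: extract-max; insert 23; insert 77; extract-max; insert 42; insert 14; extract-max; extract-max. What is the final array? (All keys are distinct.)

[23, 10, 14, 7, 3]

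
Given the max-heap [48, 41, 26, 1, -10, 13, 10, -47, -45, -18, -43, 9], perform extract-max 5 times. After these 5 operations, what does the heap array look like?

[9, 1, -18, -47, -10, -43, -45]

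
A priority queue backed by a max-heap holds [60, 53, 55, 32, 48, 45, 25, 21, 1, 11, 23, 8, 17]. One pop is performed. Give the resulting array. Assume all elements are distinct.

[55, 53, 45, 32, 48, 17, 25, 21, 1, 11, 23, 8]

remove root 60; move last element 17 to root → [17, 53, 55, 32, 48, 45, 25, 21, 1, 11, 23, 8]
17 vs larger child 55 at index 2, swap → [55, 53, 17, 32, 48, 45, 25, 21, 1, 11, 23, 8]
17 vs larger child 45 at index 5, swap → [55, 53, 45, 32, 48, 17, 25, 21, 1, 11, 23, 8]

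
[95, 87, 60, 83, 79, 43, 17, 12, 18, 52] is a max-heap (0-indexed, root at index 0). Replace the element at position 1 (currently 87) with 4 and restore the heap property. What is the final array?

[95, 83, 60, 18, 79, 43, 17, 12, 4, 52]

set index 1 from 87 to 4 → [95, 4, 60, 83, 79, 43, 17, 12, 18, 52]
4 vs larger child 83 at index 3, swap → [95, 83, 60, 4, 79, 43, 17, 12, 18, 52]
4 vs larger child 18 at index 8, swap → [95, 83, 60, 18, 79, 43, 17, 12, 4, 52]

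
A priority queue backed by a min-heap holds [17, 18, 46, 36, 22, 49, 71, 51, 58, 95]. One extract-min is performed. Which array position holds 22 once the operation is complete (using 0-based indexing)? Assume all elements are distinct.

remove root 17; move last element 95 to root → [95, 18, 46, 36, 22, 49, 71, 51, 58]
95 vs smaller child 18 at index 1, swap → [18, 95, 46, 36, 22, 49, 71, 51, 58]
95 vs smaller child 22 at index 4, swap → [18, 22, 46, 36, 95, 49, 71, 51, 58]
resulting array: [18, 22, 46, 36, 95, 49, 71, 51, 58]

1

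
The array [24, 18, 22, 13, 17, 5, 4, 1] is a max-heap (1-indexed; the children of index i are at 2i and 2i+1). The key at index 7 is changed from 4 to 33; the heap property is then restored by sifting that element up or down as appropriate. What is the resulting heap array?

set index 7 from 4 to 33 → [24, 18, 22, 13, 17, 5, 33, 1]
33 > parent 22 at index 3, swap → [24, 18, 33, 13, 17, 5, 22, 1]
33 > parent 24 at index 1, swap → [33, 18, 24, 13, 17, 5, 22, 1]

[33, 18, 24, 13, 17, 5, 22, 1]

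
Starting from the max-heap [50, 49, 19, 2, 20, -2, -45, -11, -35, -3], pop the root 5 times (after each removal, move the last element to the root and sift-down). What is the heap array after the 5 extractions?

extract-max #1 returns 50:
  remove root 50; move last element -3 to root → [-3, 49, 19, 2, 20, -2, -45, -11, -35]
  -3 vs larger child 49 at index 1, swap → [49, -3, 19, 2, 20, -2, -45, -11, -35]
  -3 vs larger child 20 at index 4, swap → [49, 20, 19, 2, -3, -2, -45, -11, -35]
extract-max #2 returns 49:
  remove root 49; move last element -35 to root → [-35, 20, 19, 2, -3, -2, -45, -11]
  -35 vs larger child 20 at index 1, swap → [20, -35, 19, 2, -3, -2, -45, -11]
  -35 vs larger child 2 at index 3, swap → [20, 2, 19, -35, -3, -2, -45, -11]
  -35 vs only child -11 at index 7, swap → [20, 2, 19, -11, -3, -2, -45, -35]
extract-max #3 returns 20:
  remove root 20; move last element -35 to root → [-35, 2, 19, -11, -3, -2, -45]
  -35 vs larger child 19 at index 2, swap → [19, 2, -35, -11, -3, -2, -45]
  -35 vs larger child -2 at index 5, swap → [19, 2, -2, -11, -3, -35, -45]
extract-max #4 returns 19:
  remove root 19; move last element -45 to root → [-45, 2, -2, -11, -3, -35]
  -45 vs larger child 2 at index 1, swap → [2, -45, -2, -11, -3, -35]
  -45 vs larger child -3 at index 4, swap → [2, -3, -2, -11, -45, -35]
extract-max #5 returns 2:
  remove root 2; move last element -35 to root → [-35, -3, -2, -11, -45]
  -35 vs larger child -2 at index 2, swap → [-2, -3, -35, -11, -45]

[-2, -3, -35, -11, -45]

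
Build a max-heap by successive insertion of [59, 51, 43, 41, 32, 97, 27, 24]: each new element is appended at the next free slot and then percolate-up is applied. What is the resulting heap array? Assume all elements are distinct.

[97, 51, 59, 41, 32, 43, 27, 24]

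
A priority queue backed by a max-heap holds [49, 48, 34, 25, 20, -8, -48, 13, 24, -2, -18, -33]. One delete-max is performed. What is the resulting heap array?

[48, 25, 34, 24, 20, -8, -48, 13, -33, -2, -18]

remove root 49; move last element -33 to root → [-33, 48, 34, 25, 20, -8, -48, 13, 24, -2, -18]
-33 vs larger child 48 at index 1, swap → [48, -33, 34, 25, 20, -8, -48, 13, 24, -2, -18]
-33 vs larger child 25 at index 3, swap → [48, 25, 34, -33, 20, -8, -48, 13, 24, -2, -18]
-33 vs larger child 24 at index 8, swap → [48, 25, 34, 24, 20, -8, -48, 13, -33, -2, -18]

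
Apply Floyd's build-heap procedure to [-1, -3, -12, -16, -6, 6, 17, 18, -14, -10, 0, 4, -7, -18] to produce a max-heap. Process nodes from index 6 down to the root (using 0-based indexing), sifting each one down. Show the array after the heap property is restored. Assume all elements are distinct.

sift down from index 6: already satisfies heap property
sift down from index 5: already satisfies heap property
sift down from index 4:
  -6 vs larger child 0 at index 10, swap → [-1, -3, -12, -16, 0, 6, 17, 18, -14, -10, -6, 4, -7, -18]
sift down from index 3:
  -16 vs larger child 18 at index 7, swap → [-1, -3, -12, 18, 0, 6, 17, -16, -14, -10, -6, 4, -7, -18]
sift down from index 2:
  -12 vs larger child 17 at index 6, swap → [-1, -3, 17, 18, 0, 6, -12, -16, -14, -10, -6, 4, -7, -18]
sift down from index 1:
  -3 vs larger child 18 at index 3, swap → [-1, 18, 17, -3, 0, 6, -12, -16, -14, -10, -6, 4, -7, -18]
sift down from index 0:
  -1 vs larger child 18 at index 1, swap → [18, -1, 17, -3, 0, 6, -12, -16, -14, -10, -6, 4, -7, -18]
  -1 vs larger child 0 at index 4, swap → [18, 0, 17, -3, -1, 6, -12, -16, -14, -10, -6, 4, -7, -18]

[18, 0, 17, -3, -1, 6, -12, -16, -14, -10, -6, 4, -7, -18]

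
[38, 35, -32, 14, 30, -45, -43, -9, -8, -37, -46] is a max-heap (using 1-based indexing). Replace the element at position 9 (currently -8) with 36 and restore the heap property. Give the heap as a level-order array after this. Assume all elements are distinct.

[38, 36, -32, 35, 30, -45, -43, -9, 14, -37, -46]

set index 9 from -8 to 36 → [38, 35, -32, 14, 30, -45, -43, -9, 36, -37, -46]
36 > parent 14 at index 4, swap → [38, 35, -32, 36, 30, -45, -43, -9, 14, -37, -46]
36 > parent 35 at index 2, swap → [38, 36, -32, 35, 30, -45, -43, -9, 14, -37, -46]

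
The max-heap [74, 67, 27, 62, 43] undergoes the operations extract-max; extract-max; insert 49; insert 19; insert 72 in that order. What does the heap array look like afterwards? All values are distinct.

[72, 49, 62, 43, 19, 27]

extract-max → returns 74:
  remove root 74; move last element 43 to root → [43, 67, 27, 62]
  43 vs larger child 67 at index 1, swap → [67, 43, 27, 62]
  43 vs only child 62 at index 3, swap → [67, 62, 27, 43]
extract-max → returns 67:
  remove root 67; move last element 43 to root → [43, 62, 27]
  43 vs larger child 62 at index 1, swap → [62, 43, 27]
insert 49:
  append 49 at index 3 → [62, 43, 27, 49]
  49 > parent 43 at index 1, swap → [62, 49, 27, 43]
insert 19:
  append 19 at index 4 → [62, 49, 27, 43, 19] (no swap needed)
insert 72:
  append 72 at index 5 → [62, 49, 27, 43, 19, 72]
  72 > parent 27 at index 2, swap → [62, 49, 72, 43, 19, 27]
  72 > parent 62 at index 0, swap → [72, 49, 62, 43, 19, 27]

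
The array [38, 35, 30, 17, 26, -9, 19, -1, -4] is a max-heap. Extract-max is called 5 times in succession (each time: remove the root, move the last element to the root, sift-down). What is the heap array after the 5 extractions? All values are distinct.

[17, -1, -9, -4]

extract-max #1 returns 38:
  remove root 38; move last element -4 to root → [-4, 35, 30, 17, 26, -9, 19, -1]
  -4 vs larger child 35 at index 1, swap → [35, -4, 30, 17, 26, -9, 19, -1]
  -4 vs larger child 26 at index 4, swap → [35, 26, 30, 17, -4, -9, 19, -1]
extract-max #2 returns 35:
  remove root 35; move last element -1 to root → [-1, 26, 30, 17, -4, -9, 19]
  -1 vs larger child 30 at index 2, swap → [30, 26, -1, 17, -4, -9, 19]
  -1 vs larger child 19 at index 6, swap → [30, 26, 19, 17, -4, -9, -1]
extract-max #3 returns 30:
  remove root 30; move last element -1 to root → [-1, 26, 19, 17, -4, -9]
  -1 vs larger child 26 at index 1, swap → [26, -1, 19, 17, -4, -9]
  -1 vs larger child 17 at index 3, swap → [26, 17, 19, -1, -4, -9]
extract-max #4 returns 26:
  remove root 26; move last element -9 to root → [-9, 17, 19, -1, -4]
  -9 vs larger child 19 at index 2, swap → [19, 17, -9, -1, -4]
extract-max #5 returns 19:
  remove root 19; move last element -4 to root → [-4, 17, -9, -1]
  -4 vs larger child 17 at index 1, swap → [17, -4, -9, -1]
  -4 vs only child -1 at index 3, swap → [17, -1, -9, -4]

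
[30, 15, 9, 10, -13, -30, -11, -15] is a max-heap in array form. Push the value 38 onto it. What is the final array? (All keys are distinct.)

[38, 30, 9, 15, -13, -30, -11, -15, 10]

append 38 at index 8 → [30, 15, 9, 10, -13, -30, -11, -15, 38]
38 > parent 10 at index 3, swap → [30, 15, 9, 38, -13, -30, -11, -15, 10]
38 > parent 15 at index 1, swap → [30, 38, 9, 15, -13, -30, -11, -15, 10]
38 > parent 30 at index 0, swap → [38, 30, 9, 15, -13, -30, -11, -15, 10]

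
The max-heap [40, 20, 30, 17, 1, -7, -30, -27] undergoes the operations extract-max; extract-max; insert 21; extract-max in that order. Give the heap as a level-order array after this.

[20, 17, -7, -30, 1, -27]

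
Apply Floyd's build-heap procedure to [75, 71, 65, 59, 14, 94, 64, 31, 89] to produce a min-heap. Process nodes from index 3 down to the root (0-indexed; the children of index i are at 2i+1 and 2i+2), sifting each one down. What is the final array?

sift down from index 3:
  59 vs smaller child 31 at index 7, swap → [75, 71, 65, 31, 14, 94, 64, 59, 89]
sift down from index 2:
  65 vs smaller child 64 at index 6, swap → [75, 71, 64, 31, 14, 94, 65, 59, 89]
sift down from index 1:
  71 vs smaller child 14 at index 4, swap → [75, 14, 64, 31, 71, 94, 65, 59, 89]
sift down from index 0:
  75 vs smaller child 14 at index 1, swap → [14, 75, 64, 31, 71, 94, 65, 59, 89]
  75 vs smaller child 31 at index 3, swap → [14, 31, 64, 75, 71, 94, 65, 59, 89]
  75 vs smaller child 59 at index 7, swap → [14, 31, 64, 59, 71, 94, 65, 75, 89]

[14, 31, 64, 59, 71, 94, 65, 75, 89]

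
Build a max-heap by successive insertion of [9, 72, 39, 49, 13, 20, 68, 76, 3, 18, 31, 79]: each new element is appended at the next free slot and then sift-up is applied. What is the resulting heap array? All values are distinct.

Insert 9:
  append 9 at index 0 → [9] (no swap needed)
Insert 72:
  append 72 at index 1 → [9, 72]
  72 > parent 9 at index 0, swap → [72, 9]
Insert 39:
  append 39 at index 2 → [72, 9, 39] (no swap needed)
Insert 49:
  append 49 at index 3 → [72, 9, 39, 49]
  49 > parent 9 at index 1, swap → [72, 49, 39, 9]
Insert 13:
  append 13 at index 4 → [72, 49, 39, 9, 13] (no swap needed)
Insert 20:
  append 20 at index 5 → [72, 49, 39, 9, 13, 20] (no swap needed)
Insert 68:
  append 68 at index 6 → [72, 49, 39, 9, 13, 20, 68]
  68 > parent 39 at index 2, swap → [72, 49, 68, 9, 13, 20, 39]
Insert 76:
  append 76 at index 7 → [72, 49, 68, 9, 13, 20, 39, 76]
  76 > parent 9 at index 3, swap → [72, 49, 68, 76, 13, 20, 39, 9]
  76 > parent 49 at index 1, swap → [72, 76, 68, 49, 13, 20, 39, 9]
  76 > parent 72 at index 0, swap → [76, 72, 68, 49, 13, 20, 39, 9]
Insert 3:
  append 3 at index 8 → [76, 72, 68, 49, 13, 20, 39, 9, 3] (no swap needed)
Insert 18:
  append 18 at index 9 → [76, 72, 68, 49, 13, 20, 39, 9, 3, 18]
  18 > parent 13 at index 4, swap → [76, 72, 68, 49, 18, 20, 39, 9, 3, 13]
Insert 31:
  append 31 at index 10 → [76, 72, 68, 49, 18, 20, 39, 9, 3, 13, 31]
  31 > parent 18 at index 4, swap → [76, 72, 68, 49, 31, 20, 39, 9, 3, 13, 18]
Insert 79:
  append 79 at index 11 → [76, 72, 68, 49, 31, 20, 39, 9, 3, 13, 18, 79]
  79 > parent 20 at index 5, swap → [76, 72, 68, 49, 31, 79, 39, 9, 3, 13, 18, 20]
  79 > parent 68 at index 2, swap → [76, 72, 79, 49, 31, 68, 39, 9, 3, 13, 18, 20]
  79 > parent 76 at index 0, swap → [79, 72, 76, 49, 31, 68, 39, 9, 3, 13, 18, 20]

[79, 72, 76, 49, 31, 68, 39, 9, 3, 13, 18, 20]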